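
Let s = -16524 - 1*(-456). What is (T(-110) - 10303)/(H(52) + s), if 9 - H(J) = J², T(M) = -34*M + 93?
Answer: 10/29 ≈ 0.34483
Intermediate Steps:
T(M) = 93 - 34*M
H(J) = 9 - J²
s = -16068 (s = -16524 + 456 = -16068)
(T(-110) - 10303)/(H(52) + s) = ((93 - 34*(-110)) - 10303)/((9 - 1*52²) - 16068) = ((93 + 3740) - 10303)/((9 - 1*2704) - 16068) = (3833 - 10303)/((9 - 2704) - 16068) = -6470/(-2695 - 16068) = -6470/(-18763) = -6470*(-1/18763) = 10/29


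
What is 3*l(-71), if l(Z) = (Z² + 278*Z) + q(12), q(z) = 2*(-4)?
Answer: -44115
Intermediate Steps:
q(z) = -8
l(Z) = -8 + Z² + 278*Z (l(Z) = (Z² + 278*Z) - 8 = -8 + Z² + 278*Z)
3*l(-71) = 3*(-8 + (-71)² + 278*(-71)) = 3*(-8 + 5041 - 19738) = 3*(-14705) = -44115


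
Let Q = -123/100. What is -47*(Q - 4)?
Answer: 24581/100 ≈ 245.81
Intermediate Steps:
Q = -123/100 (Q = -123*1/100 = -123/100 ≈ -1.2300)
-47*(Q - 4) = -47*(-123/100 - 4) = -47*(-523/100) = 24581/100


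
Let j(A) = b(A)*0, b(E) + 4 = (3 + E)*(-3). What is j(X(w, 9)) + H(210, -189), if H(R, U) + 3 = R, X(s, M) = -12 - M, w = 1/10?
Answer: 207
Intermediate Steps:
w = 1/10 ≈ 0.10000
H(R, U) = -3 + R
b(E) = -13 - 3*E (b(E) = -4 + (3 + E)*(-3) = -4 + (-9 - 3*E) = -13 - 3*E)
j(A) = 0 (j(A) = (-13 - 3*A)*0 = 0)
j(X(w, 9)) + H(210, -189) = 0 + (-3 + 210) = 0 + 207 = 207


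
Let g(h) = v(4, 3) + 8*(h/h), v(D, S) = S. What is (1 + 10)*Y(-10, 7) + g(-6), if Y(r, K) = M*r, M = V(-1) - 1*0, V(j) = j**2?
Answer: -99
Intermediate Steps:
M = 1 (M = (-1)**2 - 1*0 = 1 + 0 = 1)
g(h) = 11 (g(h) = 3 + 8*(h/h) = 3 + 8*1 = 3 + 8 = 11)
Y(r, K) = r (Y(r, K) = 1*r = r)
(1 + 10)*Y(-10, 7) + g(-6) = (1 + 10)*(-10) + 11 = 11*(-10) + 11 = -110 + 11 = -99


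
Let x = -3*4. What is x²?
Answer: 144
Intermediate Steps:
x = -12
x² = (-12)² = 144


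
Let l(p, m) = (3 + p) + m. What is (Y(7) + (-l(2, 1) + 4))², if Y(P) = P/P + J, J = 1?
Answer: 0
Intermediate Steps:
l(p, m) = 3 + m + p
Y(P) = 2 (Y(P) = P/P + 1 = 1 + 1 = 2)
(Y(7) + (-l(2, 1) + 4))² = (2 + (-(3 + 1 + 2) + 4))² = (2 + (-1*6 + 4))² = (2 + (-6 + 4))² = (2 - 2)² = 0² = 0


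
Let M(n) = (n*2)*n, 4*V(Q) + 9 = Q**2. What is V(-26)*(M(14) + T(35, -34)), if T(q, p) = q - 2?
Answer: 283475/4 ≈ 70869.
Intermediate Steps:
T(q, p) = -2 + q
V(Q) = -9/4 + Q**2/4
M(n) = 2*n**2 (M(n) = (2*n)*n = 2*n**2)
V(-26)*(M(14) + T(35, -34)) = (-9/4 + (1/4)*(-26)**2)*(2*14**2 + (-2 + 35)) = (-9/4 + (1/4)*676)*(2*196 + 33) = (-9/4 + 169)*(392 + 33) = (667/4)*425 = 283475/4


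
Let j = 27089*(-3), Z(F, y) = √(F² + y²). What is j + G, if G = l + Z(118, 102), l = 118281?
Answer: 37014 + 2*√6082 ≈ 37170.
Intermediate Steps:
G = 118281 + 2*√6082 (G = 118281 + √(118² + 102²) = 118281 + √(13924 + 10404) = 118281 + √24328 = 118281 + 2*√6082 ≈ 1.1844e+5)
j = -81267
j + G = -81267 + (118281 + 2*√6082) = 37014 + 2*√6082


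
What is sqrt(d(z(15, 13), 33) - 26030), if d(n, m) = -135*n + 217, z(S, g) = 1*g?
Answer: 4*I*sqrt(1723) ≈ 166.04*I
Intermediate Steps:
z(S, g) = g
d(n, m) = 217 - 135*n
sqrt(d(z(15, 13), 33) - 26030) = sqrt((217 - 135*13) - 26030) = sqrt((217 - 1755) - 26030) = sqrt(-1538 - 26030) = sqrt(-27568) = 4*I*sqrt(1723)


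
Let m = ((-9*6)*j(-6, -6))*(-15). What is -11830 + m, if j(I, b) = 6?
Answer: -6970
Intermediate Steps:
m = 4860 (m = (-9*6*6)*(-15) = -54*6*(-15) = -324*(-15) = 4860)
-11830 + m = -11830 + 4860 = -6970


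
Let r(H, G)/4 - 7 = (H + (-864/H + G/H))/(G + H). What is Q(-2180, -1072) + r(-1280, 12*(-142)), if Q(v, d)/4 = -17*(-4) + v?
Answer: -1004806721/119360 ≈ -8418.3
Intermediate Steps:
Q(v, d) = 272 + 4*v (Q(v, d) = 4*(-17*(-4) + v) = 4*(68 + v) = 272 + 4*v)
r(H, G) = 28 + 4*(H - 864/H + G/H)/(G + H) (r(H, G) = 28 + 4*((H + (-864/H + G/H))/(G + H)) = 28 + 4*((H - 864/H + G/H)/(G + H)) = 28 + 4*(H - 864/H + G/H)/(G + H))
Q(-2180, -1072) + r(-1280, 12*(-142)) = (272 + 4*(-2180)) + 4*(-864 + 12*(-142) + 8*(-1280)² + 7*(12*(-142))*(-1280))/(-1280*(12*(-142) - 1280)) = (272 - 8720) + 4*(-1/1280)*(-864 - 1704 + 8*1638400 + 7*(-1704)*(-1280))/(-1704 - 1280) = -8448 + 4*(-1/1280)*(-864 - 1704 + 13107200 + 15267840)/(-2984) = -8448 + 4*(-1/1280)*(-1/2984)*28372472 = -8448 + 3546559/119360 = -1004806721/119360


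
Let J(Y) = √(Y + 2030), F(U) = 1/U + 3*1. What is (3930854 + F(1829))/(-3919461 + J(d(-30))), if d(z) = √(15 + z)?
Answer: -7189537454/(1829*(3919461 - √(2030 + I*√15))) ≈ -1.0029 - 1.0998e-8*I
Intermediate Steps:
F(U) = 3 + 1/U (F(U) = 1/U + 3 = 3 + 1/U)
J(Y) = √(2030 + Y)
(3930854 + F(1829))/(-3919461 + J(d(-30))) = (3930854 + (3 + 1/1829))/(-3919461 + √(2030 + √(15 - 30))) = (3930854 + (3 + 1/1829))/(-3919461 + √(2030 + √(-15))) = (3930854 + 5488/1829)/(-3919461 + √(2030 + I*√15)) = 7189537454/(1829*(-3919461 + √(2030 + I*√15)))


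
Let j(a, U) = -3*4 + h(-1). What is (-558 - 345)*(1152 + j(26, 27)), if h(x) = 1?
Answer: -1030323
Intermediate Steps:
j(a, U) = -11 (j(a, U) = -3*4 + 1 = -12 + 1 = -11)
(-558 - 345)*(1152 + j(26, 27)) = (-558 - 345)*(1152 - 11) = -903*1141 = -1030323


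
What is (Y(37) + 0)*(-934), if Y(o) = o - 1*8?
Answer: -27086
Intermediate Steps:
Y(o) = -8 + o (Y(o) = o - 8 = -8 + o)
(Y(37) + 0)*(-934) = ((-8 + 37) + 0)*(-934) = (29 + 0)*(-934) = 29*(-934) = -27086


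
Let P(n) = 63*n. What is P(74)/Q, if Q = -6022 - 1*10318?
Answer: -2331/8170 ≈ -0.28531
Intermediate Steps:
Q = -16340 (Q = -6022 - 10318 = -16340)
P(74)/Q = (63*74)/(-16340) = 4662*(-1/16340) = -2331/8170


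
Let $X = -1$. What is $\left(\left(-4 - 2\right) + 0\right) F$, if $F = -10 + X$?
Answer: $66$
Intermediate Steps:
$F = -11$ ($F = -10 - 1 = -11$)
$\left(\left(-4 - 2\right) + 0\right) F = \left(\left(-4 - 2\right) + 0\right) \left(-11\right) = \left(-6 + 0\right) \left(-11\right) = \left(-6\right) \left(-11\right) = 66$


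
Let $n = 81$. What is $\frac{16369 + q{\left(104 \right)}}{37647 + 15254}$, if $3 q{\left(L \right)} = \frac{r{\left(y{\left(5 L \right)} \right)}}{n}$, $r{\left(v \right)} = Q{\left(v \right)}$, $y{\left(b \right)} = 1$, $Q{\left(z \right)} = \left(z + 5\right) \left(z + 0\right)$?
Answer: $\frac{1325891}{4284981} \approx 0.30943$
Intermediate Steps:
$Q{\left(z \right)} = z \left(5 + z\right)$ ($Q{\left(z \right)} = \left(5 + z\right) z = z \left(5 + z\right)$)
$r{\left(v \right)} = v \left(5 + v\right)$
$q{\left(L \right)} = \frac{2}{81}$ ($q{\left(L \right)} = \frac{1 \left(5 + 1\right) \frac{1}{81}}{3} = \frac{1 \cdot 6 \cdot \frac{1}{81}}{3} = \frac{6 \cdot \frac{1}{81}}{3} = \frac{1}{3} \cdot \frac{2}{27} = \frac{2}{81}$)
$\frac{16369 + q{\left(104 \right)}}{37647 + 15254} = \frac{16369 + \frac{2}{81}}{37647 + 15254} = \frac{1325891}{81 \cdot 52901} = \frac{1325891}{81} \cdot \frac{1}{52901} = \frac{1325891}{4284981}$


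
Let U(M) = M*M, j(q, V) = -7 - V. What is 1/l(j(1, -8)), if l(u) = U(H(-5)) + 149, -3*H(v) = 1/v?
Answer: 225/33526 ≈ 0.0067112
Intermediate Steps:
H(v) = -1/(3*v)
U(M) = M**2
l(u) = 33526/225 (l(u) = (-1/3/(-5))**2 + 149 = (-1/3*(-1/5))**2 + 149 = (1/15)**2 + 149 = 1/225 + 149 = 33526/225)
1/l(j(1, -8)) = 1/(33526/225) = 225/33526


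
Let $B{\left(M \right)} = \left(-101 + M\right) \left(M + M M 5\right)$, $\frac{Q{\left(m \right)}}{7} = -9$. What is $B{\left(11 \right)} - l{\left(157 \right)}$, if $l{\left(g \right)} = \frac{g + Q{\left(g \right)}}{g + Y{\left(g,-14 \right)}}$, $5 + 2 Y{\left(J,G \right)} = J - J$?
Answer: $- \frac{17131148}{309} \approx -55441.0$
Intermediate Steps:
$Y{\left(J,G \right)} = - \frac{5}{2}$ ($Y{\left(J,G \right)} = - \frac{5}{2} + \frac{J - J}{2} = - \frac{5}{2} + \frac{1}{2} \cdot 0 = - \frac{5}{2} + 0 = - \frac{5}{2}$)
$Q{\left(m \right)} = -63$ ($Q{\left(m \right)} = 7 \left(-9\right) = -63$)
$l{\left(g \right)} = \frac{-63 + g}{- \frac{5}{2} + g}$ ($l{\left(g \right)} = \frac{g - 63}{g - \frac{5}{2}} = \frac{-63 + g}{- \frac{5}{2} + g}$)
$B{\left(M \right)} = \left(-101 + M\right) \left(M + 5 M^{2}\right)$ ($B{\left(M \right)} = \left(-101 + M\right) \left(M + M^{2} \cdot 5\right) = \left(-101 + M\right) \left(M + 5 M^{2}\right)$)
$B{\left(11 \right)} - l{\left(157 \right)} = 11 \left(-101 - 5544 + 5 \cdot 11^{2}\right) - \frac{2 \left(-63 + 157\right)}{-5 + 2 \cdot 157} = 11 \left(-101 - 5544 + 5 \cdot 121\right) - 2 \frac{1}{-5 + 314} \cdot 94 = 11 \left(-101 - 5544 + 605\right) - 2 \cdot \frac{1}{309} \cdot 94 = 11 \left(-5040\right) - 2 \cdot \frac{1}{309} \cdot 94 = -55440 - \frac{188}{309} = - \frac{17131148}{309}$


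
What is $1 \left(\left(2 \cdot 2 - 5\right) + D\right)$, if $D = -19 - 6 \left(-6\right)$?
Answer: $16$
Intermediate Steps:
$D = 17$ ($D = -19 - -36 = -19 + 36 = 17$)
$1 \left(\left(2 \cdot 2 - 5\right) + D\right) = 1 \left(\left(2 \cdot 2 - 5\right) + 17\right) = 1 \left(\left(4 - 5\right) + 17\right) = 1 \left(-1 + 17\right) = 1 \cdot 16 = 16$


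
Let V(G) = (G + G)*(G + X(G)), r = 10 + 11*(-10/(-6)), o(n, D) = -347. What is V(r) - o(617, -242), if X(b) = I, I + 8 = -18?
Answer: 4313/9 ≈ 479.22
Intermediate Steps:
I = -26 (I = -8 - 18 = -26)
X(b) = -26
r = 85/3 (r = 10 + 11*(-10*(-1/6)) = 10 + 11*(5/3) = 10 + 55/3 = 85/3 ≈ 28.333)
V(G) = 2*G*(-26 + G) (V(G) = (G + G)*(G - 26) = (2*G)*(-26 + G) = 2*G*(-26 + G))
V(r) - o(617, -242) = 2*(85/3)*(-26 + 85/3) - 1*(-347) = 2*(85/3)*(7/3) + 347 = 1190/9 + 347 = 4313/9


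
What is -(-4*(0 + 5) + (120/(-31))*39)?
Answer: 5300/31 ≈ 170.97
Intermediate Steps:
-(-4*(0 + 5) + (120/(-31))*39) = -(-4*5 + (120*(-1/31))*39) = -(-20 - 120/31*39) = -(-20 - 4680/31) = -1*(-5300/31) = 5300/31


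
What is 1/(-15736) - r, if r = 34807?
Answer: -547722953/15736 ≈ -34807.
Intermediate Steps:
1/(-15736) - r = 1/(-15736) - 1*34807 = -1/15736 - 34807 = -547722953/15736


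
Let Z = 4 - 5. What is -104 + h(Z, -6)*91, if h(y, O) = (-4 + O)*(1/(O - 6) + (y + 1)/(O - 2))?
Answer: -169/6 ≈ -28.167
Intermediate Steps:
Z = -1
h(y, O) = (-4 + O)*(1/(-6 + O) + (1 + y)/(-2 + O))
-104 + h(Z, -6)*91 = -104 + ((32 - 16*(-6) + 2*(-6)² + 24*(-1) - 1*(-6)² - 10*(-6)*(-1))/(12 + (-6)² - 8*(-6)))*91 = -104 + ((32 + 96 + 2*36 - 24 - 1*36 - 60)/(12 + 36 + 48))*91 = -104 + ((32 + 96 + 72 - 24 - 36 - 60)/96)*91 = -104 + ((1/96)*80)*91 = -104 + (⅚)*91 = -104 + 455/6 = -169/6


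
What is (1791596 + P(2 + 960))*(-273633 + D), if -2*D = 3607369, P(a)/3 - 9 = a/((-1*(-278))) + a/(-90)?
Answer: -3103918453092907/834 ≈ -3.7217e+12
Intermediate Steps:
P(a) = 27 - 47*a/2085 (P(a) = 27 + 3*(a/((-1*(-278))) + a/(-90)) = 27 + 3*(a/278 + a*(-1/90)) = 27 + 3*(a*(1/278) - a/90) = 27 + 3*(a/278 - a/90) = 27 + 3*(-47*a/6255) = 27 - 47*a/2085)
D = -3607369/2 (D = -½*3607369 = -3607369/2 ≈ -1.8037e+6)
(1791596 + P(2 + 960))*(-273633 + D) = (1791596 + (27 - 47*(2 + 960)/2085))*(-273633 - 3607369/2) = (1791596 + (27 - 47/2085*962))*(-4154635/2) = (1791596 + (27 - 45214/2085))*(-4154635/2) = (1791596 + 11081/2085)*(-4154635/2) = (3735488741/2085)*(-4154635/2) = -3103918453092907/834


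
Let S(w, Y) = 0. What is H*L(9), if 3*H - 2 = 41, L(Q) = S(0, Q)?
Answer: 0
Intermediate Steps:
L(Q) = 0
H = 43/3 (H = 2/3 + (1/3)*41 = 2/3 + 41/3 = 43/3 ≈ 14.333)
H*L(9) = (43/3)*0 = 0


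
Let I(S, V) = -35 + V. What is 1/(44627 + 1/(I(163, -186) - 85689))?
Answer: 85910/3833905569 ≈ 2.2408e-5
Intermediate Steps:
1/(44627 + 1/(I(163, -186) - 85689)) = 1/(44627 + 1/((-35 - 186) - 85689)) = 1/(44627 + 1/(-221 - 85689)) = 1/(44627 + 1/(-85910)) = 1/(44627 - 1/85910) = 1/(3833905569/85910) = 85910/3833905569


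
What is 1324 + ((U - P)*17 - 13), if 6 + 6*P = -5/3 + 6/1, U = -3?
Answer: 22765/18 ≈ 1264.7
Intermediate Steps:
P = -5/18 (P = -1 + (-5/3 + 6/1)/6 = -1 + (-5*1/3 + 6*1)/6 = -1 + (-5/3 + 6)/6 = -1 + (1/6)*(13/3) = -1 + 13/18 = -5/18 ≈ -0.27778)
1324 + ((U - P)*17 - 13) = 1324 + ((-3 - 1*(-5/18))*17 - 13) = 1324 + ((-3 + 5/18)*17 - 13) = 1324 + (-49/18*17 - 13) = 1324 + (-833/18 - 13) = 1324 - 1067/18 = 22765/18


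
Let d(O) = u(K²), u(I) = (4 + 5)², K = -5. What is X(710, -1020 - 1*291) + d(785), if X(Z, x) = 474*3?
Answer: 1503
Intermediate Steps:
X(Z, x) = 1422
u(I) = 81 (u(I) = 9² = 81)
d(O) = 81
X(710, -1020 - 1*291) + d(785) = 1422 + 81 = 1503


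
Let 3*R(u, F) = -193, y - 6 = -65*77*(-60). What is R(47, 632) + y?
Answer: 900725/3 ≈ 3.0024e+5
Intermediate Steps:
y = 300306 (y = 6 - 65*77*(-60) = 6 - 5005*(-60) = 6 + 300300 = 300306)
R(u, F) = -193/3 (R(u, F) = (1/3)*(-193) = -193/3)
R(47, 632) + y = -193/3 + 300306 = 900725/3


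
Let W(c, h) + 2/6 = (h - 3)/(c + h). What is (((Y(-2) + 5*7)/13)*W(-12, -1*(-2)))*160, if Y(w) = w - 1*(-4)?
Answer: -4144/39 ≈ -106.26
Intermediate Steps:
Y(w) = 4 + w (Y(w) = w + 4 = 4 + w)
W(c, h) = -1/3 + (-3 + h)/(c + h) (W(c, h) = -1/3 + (h - 3)/(c + h) = -1/3 + (-3 + h)/(c + h))
(((Y(-2) + 5*7)/13)*W(-12, -1*(-2)))*160 = ((((4 - 2) + 5*7)/13)*((-9 - 1*(-12) + 2*(-1*(-2)))/(3*(-12 - 1*(-2)))))*160 = (((2 + 35)*(1/13))*((-9 + 12 + 2*2)/(3*(-12 + 2))))*160 = ((37*(1/13))*((1/3)*(-9 + 12 + 4)/(-10)))*160 = (37*((1/3)*(-1/10)*7)/13)*160 = ((37/13)*(-7/30))*160 = -259/390*160 = -4144/39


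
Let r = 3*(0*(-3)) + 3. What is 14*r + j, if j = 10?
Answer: 52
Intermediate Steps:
r = 3 (r = 3*0 + 3 = 0 + 3 = 3)
14*r + j = 14*3 + 10 = 42 + 10 = 52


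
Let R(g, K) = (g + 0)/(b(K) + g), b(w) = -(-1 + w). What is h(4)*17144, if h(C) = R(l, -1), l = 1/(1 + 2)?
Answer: 17144/7 ≈ 2449.1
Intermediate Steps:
l = ⅓ (l = 1/3 = ⅓ ≈ 0.33333)
b(w) = 1 - w
R(g, K) = g/(1 + g - K) (R(g, K) = (g + 0)/((1 - K) + g) = g/(1 + g - K))
h(C) = ⅐ (h(C) = 1/(3*(1 + ⅓ - 1*(-1))) = 1/(3*(1 + ⅓ + 1)) = 1/(3*(7/3)) = (⅓)*(3/7) = ⅐)
h(4)*17144 = (⅐)*17144 = 17144/7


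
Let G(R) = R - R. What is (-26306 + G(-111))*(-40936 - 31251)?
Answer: 1898951222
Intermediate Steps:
G(R) = 0
(-26306 + G(-111))*(-40936 - 31251) = (-26306 + 0)*(-40936 - 31251) = -26306*(-72187) = 1898951222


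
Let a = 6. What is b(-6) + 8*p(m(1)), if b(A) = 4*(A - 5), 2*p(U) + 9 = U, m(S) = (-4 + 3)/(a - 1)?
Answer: -404/5 ≈ -80.800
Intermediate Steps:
m(S) = -⅕ (m(S) = (-4 + 3)/(6 - 1) = -1/5 = -1*⅕ = -⅕)
p(U) = -9/2 + U/2
b(A) = -20 + 4*A (b(A) = 4*(-5 + A) = -20 + 4*A)
b(-6) + 8*p(m(1)) = (-20 + 4*(-6)) + 8*(-9/2 + (½)*(-⅕)) = (-20 - 24) + 8*(-9/2 - ⅒) = -44 + 8*(-23/5) = -44 - 184/5 = -404/5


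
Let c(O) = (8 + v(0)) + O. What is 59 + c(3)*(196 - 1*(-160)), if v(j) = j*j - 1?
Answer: 3619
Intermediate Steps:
v(j) = -1 + j² (v(j) = j² - 1 = -1 + j²)
c(O) = 7 + O (c(O) = (8 + (-1 + 0²)) + O = (8 + (-1 + 0)) + O = (8 - 1) + O = 7 + O)
59 + c(3)*(196 - 1*(-160)) = 59 + (7 + 3)*(196 - 1*(-160)) = 59 + 10*(196 + 160) = 59 + 10*356 = 59 + 3560 = 3619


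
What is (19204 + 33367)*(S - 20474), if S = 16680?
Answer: -199454374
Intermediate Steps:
(19204 + 33367)*(S - 20474) = (19204 + 33367)*(16680 - 20474) = 52571*(-3794) = -199454374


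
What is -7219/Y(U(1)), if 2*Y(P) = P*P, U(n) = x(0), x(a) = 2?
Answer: -7219/2 ≈ -3609.5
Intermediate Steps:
U(n) = 2
Y(P) = P²/2 (Y(P) = (P*P)/2 = P²/2)
-7219/Y(U(1)) = -7219/((½)*2²) = -7219/((½)*4) = -7219/2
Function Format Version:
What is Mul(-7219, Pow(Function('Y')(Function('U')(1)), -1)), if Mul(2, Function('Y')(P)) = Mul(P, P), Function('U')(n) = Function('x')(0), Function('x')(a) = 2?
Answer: Rational(-7219, 2) ≈ -3609.5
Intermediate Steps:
Function('U')(n) = 2
Function('Y')(P) = Mul(Rational(1, 2), Pow(P, 2)) (Function('Y')(P) = Mul(Rational(1, 2), Mul(P, P)) = Mul(Rational(1, 2), Pow(P, 2)))
Mul(-7219, Pow(Function('Y')(Function('U')(1)), -1)) = Mul(-7219, Pow(Mul(Rational(1, 2), Pow(2, 2)), -1)) = Mul(-7219, Pow(Mul(Rational(1, 2), 4), -1)) = Mul(-7219, Pow(2, -1)) = Mul(-7219, Rational(1, 2)) = Rational(-7219, 2)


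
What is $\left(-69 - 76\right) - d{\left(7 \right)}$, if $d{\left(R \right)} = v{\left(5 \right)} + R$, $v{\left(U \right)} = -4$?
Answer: $-148$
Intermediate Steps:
$d{\left(R \right)} = -4 + R$
$\left(-69 - 76\right) - d{\left(7 \right)} = \left(-69 - 76\right) - \left(-4 + 7\right) = -145 - 3 = -148$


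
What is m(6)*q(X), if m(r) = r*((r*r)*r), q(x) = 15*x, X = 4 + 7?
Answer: 213840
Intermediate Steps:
X = 11
m(r) = r⁴ (m(r) = r*(r²*r) = r*r³ = r⁴)
m(6)*q(X) = 6⁴*(15*11) = 1296*165 = 213840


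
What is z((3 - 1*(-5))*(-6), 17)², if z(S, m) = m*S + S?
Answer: 746496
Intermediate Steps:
z(S, m) = S + S*m (z(S, m) = S*m + S = S + S*m)
z((3 - 1*(-5))*(-6), 17)² = (((3 - 1*(-5))*(-6))*(1 + 17))² = (((3 + 5)*(-6))*18)² = ((8*(-6))*18)² = (-48*18)² = (-864)² = 746496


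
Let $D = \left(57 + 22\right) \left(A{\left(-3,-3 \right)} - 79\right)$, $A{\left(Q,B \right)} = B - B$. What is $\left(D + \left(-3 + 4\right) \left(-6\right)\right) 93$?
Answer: $-580971$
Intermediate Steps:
$A{\left(Q,B \right)} = 0$
$D = -6241$ ($D = \left(57 + 22\right) \left(0 - 79\right) = 79 \left(-79\right) = -6241$)
$\left(D + \left(-3 + 4\right) \left(-6\right)\right) 93 = \left(-6241 + \left(-3 + 4\right) \left(-6\right)\right) 93 = \left(-6241 + 1 \left(-6\right)\right) 93 = \left(-6241 - 6\right) 93 = \left(-6247\right) 93 = -580971$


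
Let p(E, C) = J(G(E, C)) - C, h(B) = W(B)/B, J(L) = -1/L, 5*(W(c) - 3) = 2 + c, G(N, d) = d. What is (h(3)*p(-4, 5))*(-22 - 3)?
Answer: 520/3 ≈ 173.33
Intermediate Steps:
W(c) = 17/5 + c/5 (W(c) = 3 + (2 + c)/5 = 3 + (⅖ + c/5) = 17/5 + c/5)
h(B) = (17/5 + B/5)/B
p(E, C) = -C - 1/C (p(E, C) = -1/C - C = -C - 1/C)
(h(3)*p(-4, 5))*(-22 - 3) = (((⅕)*(17 + 3)/3)*(-1*5 - 1/5))*(-22 - 3) = (((⅕)*(⅓)*20)*(-5 - 1*⅕))*(-25) = (4*(-5 - ⅕)/3)*(-25) = ((4/3)*(-26/5))*(-25) = -104/15*(-25) = 520/3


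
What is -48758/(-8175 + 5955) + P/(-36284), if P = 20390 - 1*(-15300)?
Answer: 105618967/5034405 ≈ 20.979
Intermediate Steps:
P = 35690 (P = 20390 + 15300 = 35690)
-48758/(-8175 + 5955) + P/(-36284) = -48758/(-8175 + 5955) + 35690/(-36284) = -48758/(-2220) + 35690*(-1/36284) = -48758*(-1/2220) - 17845/18142 = 24379/1110 - 17845/18142 = 105618967/5034405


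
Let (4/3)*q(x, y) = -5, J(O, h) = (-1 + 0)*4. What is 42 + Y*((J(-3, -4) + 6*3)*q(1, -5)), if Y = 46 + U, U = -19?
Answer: -2751/2 ≈ -1375.5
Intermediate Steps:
J(O, h) = -4 (J(O, h) = -1*4 = -4)
q(x, y) = -15/4 (q(x, y) = (¾)*(-5) = -15/4)
Y = 27 (Y = 46 - 19 = 27)
42 + Y*((J(-3, -4) + 6*3)*q(1, -5)) = 42 + 27*((-4 + 6*3)*(-15/4)) = 42 + 27*((-4 + 18)*(-15/4)) = 42 + 27*(14*(-15/4)) = 42 + 27*(-105/2) = 42 - 2835/2 = -2751/2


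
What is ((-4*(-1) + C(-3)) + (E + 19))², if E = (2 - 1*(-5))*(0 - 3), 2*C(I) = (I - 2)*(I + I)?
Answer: 289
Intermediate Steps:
C(I) = I*(-2 + I) (C(I) = ((I - 2)*(I + I))/2 = ((-2 + I)*(2*I))/2 = (2*I*(-2 + I))/2 = I*(-2 + I))
E = -21 (E = (2 + 5)*(-3) = 7*(-3) = -21)
((-4*(-1) + C(-3)) + (E + 19))² = ((-4*(-1) - 3*(-2 - 3)) + (-21 + 19))² = ((4 - 3*(-5)) - 2)² = ((4 + 15) - 2)² = (19 - 2)² = 17² = 289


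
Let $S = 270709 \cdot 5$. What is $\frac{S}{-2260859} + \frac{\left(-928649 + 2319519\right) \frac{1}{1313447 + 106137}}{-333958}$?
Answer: $- \frac{320846849214907785}{535915637799036224} \approx -0.59869$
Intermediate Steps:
$S = 1353545$
$\frac{S}{-2260859} + \frac{\left(-928649 + 2319519\right) \frac{1}{1313447 + 106137}}{-333958} = \frac{1353545}{-2260859} + \frac{\left(-928649 + 2319519\right) \frac{1}{1313447 + 106137}}{-333958} = 1353545 \left(- \frac{1}{2260859}\right) + \frac{1390870}{1419584} \left(- \frac{1}{333958}\right) = - \frac{1353545}{2260859} + 1390870 \cdot \frac{1}{1419584} \left(- \frac{1}{333958}\right) = - \frac{1353545}{2260859} + \frac{695435}{709792} \left(- \frac{1}{333958}\right) = - \frac{1353545}{2260859} - \frac{695435}{237040716736} = - \frac{320846849214907785}{535915637799036224}$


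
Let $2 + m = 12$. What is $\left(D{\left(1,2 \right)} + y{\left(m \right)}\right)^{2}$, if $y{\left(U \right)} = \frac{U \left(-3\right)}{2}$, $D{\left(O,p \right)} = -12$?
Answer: $729$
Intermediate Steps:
$m = 10$ ($m = -2 + 12 = 10$)
$y{\left(U \right)} = - \frac{3 U}{2}$ ($y{\left(U \right)} = - 3 U \frac{1}{2} = - \frac{3 U}{2}$)
$\left(D{\left(1,2 \right)} + y{\left(m \right)}\right)^{2} = \left(-12 - 15\right)^{2} = \left(-27\right)^{2} = 729$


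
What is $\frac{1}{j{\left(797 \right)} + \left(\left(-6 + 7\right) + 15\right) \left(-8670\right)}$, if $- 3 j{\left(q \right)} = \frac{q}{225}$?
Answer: $- \frac{675}{93636797} \approx -7.2087 \cdot 10^{-6}$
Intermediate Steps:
$j{\left(q \right)} = - \frac{q}{675}$ ($j{\left(q \right)} = - \frac{q \frac{1}{225}}{3} = - \frac{\frac{1}{225} q}{3} = - \frac{q}{675}$)
$\frac{1}{j{\left(797 \right)} + \left(\left(-6 + 7\right) + 15\right) \left(-8670\right)} = \frac{1}{\left(- \frac{1}{675}\right) 797 + \left(\left(-6 + 7\right) + 15\right) \left(-8670\right)} = \frac{1}{- \frac{797}{675} + \left(1 + 15\right) \left(-8670\right)} = \frac{1}{- \frac{797}{675} + 16 \left(-8670\right)} = \frac{1}{- \frac{797}{675} - 138720} = \frac{1}{- \frac{93636797}{675}} = - \frac{675}{93636797}$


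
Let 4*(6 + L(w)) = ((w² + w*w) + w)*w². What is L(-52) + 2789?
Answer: 3623439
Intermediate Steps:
L(w) = -6 + w²*(w + 2*w²)/4 (L(w) = -6 + (((w² + w*w) + w)*w²)/4 = -6 + (((w² + w²) + w)*w²)/4 = -6 + ((2*w² + w)*w²)/4 = -6 + ((w + 2*w²)*w²)/4 = -6 + (w²*(w + 2*w²))/4 = -6 + w²*(w + 2*w²)/4)
L(-52) + 2789 = (-6 + (½)*(-52)⁴ + (¼)*(-52)³) + 2789 = (-6 + (½)*7311616 + (¼)*(-140608)) + 2789 = (-6 + 3655808 - 35152) + 2789 = 3620650 + 2789 = 3623439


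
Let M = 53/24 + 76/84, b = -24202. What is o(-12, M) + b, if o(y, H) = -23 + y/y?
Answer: -24224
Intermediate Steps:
M = 523/168 (M = 53*(1/24) + 76*(1/84) = 53/24 + 19/21 = 523/168 ≈ 3.1131)
o(y, H) = -22 (o(y, H) = -23 + 1 = -22)
o(-12, M) + b = -22 - 24202 = -24224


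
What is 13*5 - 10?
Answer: 55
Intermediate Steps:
13*5 - 10 = 65 - 10 = 55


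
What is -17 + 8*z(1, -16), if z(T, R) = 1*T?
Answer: -9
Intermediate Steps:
z(T, R) = T
-17 + 8*z(1, -16) = -17 + 8*1 = -17 + 8 = -9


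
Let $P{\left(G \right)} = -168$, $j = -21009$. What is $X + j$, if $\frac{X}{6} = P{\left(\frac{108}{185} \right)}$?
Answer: $-22017$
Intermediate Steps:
$X = -1008$ ($X = 6 \left(-168\right) = -1008$)
$X + j = -1008 - 21009 = -22017$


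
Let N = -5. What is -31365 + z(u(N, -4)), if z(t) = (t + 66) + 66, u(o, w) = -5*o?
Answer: -31208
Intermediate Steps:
z(t) = 132 + t (z(t) = (66 + t) + 66 = 132 + t)
-31365 + z(u(N, -4)) = -31365 + (132 - 5*(-5)) = -31365 + (132 + 25) = -31365 + 157 = -31208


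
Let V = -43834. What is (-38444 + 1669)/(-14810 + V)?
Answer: 36775/58644 ≈ 0.62709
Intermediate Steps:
(-38444 + 1669)/(-14810 + V) = (-38444 + 1669)/(-14810 - 43834) = -36775/(-58644) = -36775*(-1/58644) = 36775/58644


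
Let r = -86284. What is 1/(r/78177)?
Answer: -7107/7844 ≈ -0.90604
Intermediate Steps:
1/(r/78177) = 1/(-86284/78177) = 1/(-86284*1/78177) = 1/(-7844/7107) = -7107/7844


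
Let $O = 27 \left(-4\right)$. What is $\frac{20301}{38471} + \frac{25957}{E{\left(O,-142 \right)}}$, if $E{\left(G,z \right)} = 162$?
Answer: $\frac{1001880509}{6232302} \approx 160.76$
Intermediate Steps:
$O = -108$
$\frac{20301}{38471} + \frac{25957}{E{\left(O,-142 \right)}} = \frac{20301}{38471} + \frac{25957}{162} = \frac{1001880509}{6232302}$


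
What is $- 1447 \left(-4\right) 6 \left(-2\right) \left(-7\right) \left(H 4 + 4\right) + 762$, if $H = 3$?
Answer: $7779834$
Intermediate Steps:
$- 1447 \left(-4\right) 6 \left(-2\right) \left(-7\right) \left(H 4 + 4\right) + 762 = - 1447 \left(-4\right) 6 \left(-2\right) \left(-7\right) \left(3 \cdot 4 + 4\right) + 762 = - 1447 \left(-24\right) \left(-2\right) \left(-7\right) \left(12 + 4\right) + 762 = - 1447 \cdot 48 \left(-7\right) 16 + 762 = - 1447 \left(\left(-336\right) 16\right) + 762 = \left(-1447\right) \left(-5376\right) + 762 = 7779072 + 762 = 7779834$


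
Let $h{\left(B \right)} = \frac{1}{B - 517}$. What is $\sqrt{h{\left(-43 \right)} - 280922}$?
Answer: $\frac{109 i \sqrt{463435}}{140} \approx 530.02 i$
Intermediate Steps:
$h{\left(B \right)} = \frac{1}{-517 + B}$
$\sqrt{h{\left(-43 \right)} - 280922} = \sqrt{\frac{1}{-517 - 43} - 280922} = \sqrt{\frac{1}{-560} - 280922} = \sqrt{- \frac{1}{560} - 280922} = \sqrt{- \frac{157316321}{560}} = \frac{109 i \sqrt{463435}}{140}$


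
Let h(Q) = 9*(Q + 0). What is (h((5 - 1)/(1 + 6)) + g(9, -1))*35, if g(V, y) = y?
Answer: 145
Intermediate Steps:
h(Q) = 9*Q
(h((5 - 1)/(1 + 6)) + g(9, -1))*35 = (9*((5 - 1)/(1 + 6)) - 1)*35 = (9*(4/7) - 1)*35 = (36/7 - 1)*35 = (29/7)*35 = 145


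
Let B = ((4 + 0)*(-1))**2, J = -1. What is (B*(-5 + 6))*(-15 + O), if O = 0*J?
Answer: -240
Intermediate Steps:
O = 0 (O = 0*(-1) = 0)
B = 16 (B = (4*(-1))**2 = (-4)**2 = 16)
(B*(-5 + 6))*(-15 + O) = (16*(-5 + 6))*(-15 + 0) = (16*1)*(-15) = 16*(-15) = -240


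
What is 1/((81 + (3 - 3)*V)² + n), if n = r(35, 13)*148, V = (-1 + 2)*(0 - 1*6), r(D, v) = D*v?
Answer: 1/73901 ≈ 1.3532e-5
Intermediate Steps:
V = -6 (V = 1*(0 - 6) = 1*(-6) = -6)
n = 67340 (n = (35*13)*148 = 455*148 = 67340)
1/((81 + (3 - 3)*V)² + n) = 1/((81 + (3 - 3)*(-6))² + 67340) = 1/((81 + 0*(-6))² + 67340) = 1/((81 + 0)² + 67340) = 1/(81² + 67340) = 1/(6561 + 67340) = 1/73901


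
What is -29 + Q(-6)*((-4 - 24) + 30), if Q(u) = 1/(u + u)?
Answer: -175/6 ≈ -29.167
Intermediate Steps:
Q(u) = 1/(2*u)
-29 + Q(-6)*((-4 - 24) + 30) = -29 + ((½)/(-6))*((-4 - 24) + 30) = -29 + ((½)*(-⅙))*(-28 + 30) = -29 - 1/12*2 = -29 - ⅙ = -175/6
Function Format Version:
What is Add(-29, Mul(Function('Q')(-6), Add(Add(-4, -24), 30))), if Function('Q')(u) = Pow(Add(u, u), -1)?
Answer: Rational(-175, 6) ≈ -29.167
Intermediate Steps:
Function('Q')(u) = Mul(Rational(1, 2), Pow(u, -1)) (Function('Q')(u) = Pow(Mul(2, u), -1) = Mul(Rational(1, 2), Pow(u, -1)))
Add(-29, Mul(Function('Q')(-6), Add(Add(-4, -24), 30))) = Add(-29, Mul(Mul(Rational(1, 2), Pow(-6, -1)), Add(Add(-4, -24), 30))) = Add(-29, Mul(Mul(Rational(1, 2), Rational(-1, 6)), Add(-28, 30))) = Add(-29, Mul(Rational(-1, 12), 2)) = Add(-29, Rational(-1, 6)) = Rational(-175, 6)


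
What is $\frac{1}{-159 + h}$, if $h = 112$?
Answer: $- \frac{1}{47} \approx -0.021277$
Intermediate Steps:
$\frac{1}{-159 + h} = \frac{1}{-159 + 112} = \frac{1}{-47} = - \frac{1}{47}$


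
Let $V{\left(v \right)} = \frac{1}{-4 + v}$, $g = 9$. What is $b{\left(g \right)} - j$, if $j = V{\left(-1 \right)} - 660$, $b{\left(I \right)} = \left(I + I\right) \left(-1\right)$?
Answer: $\frac{3211}{5} \approx 642.2$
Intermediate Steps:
$b{\left(I \right)} = - 2 I$ ($b{\left(I \right)} = 2 I \left(-1\right) = - 2 I$)
$j = - \frac{3301}{5}$ ($j = \frac{1}{-4 - 1} - 660 = \frac{1}{-5} - 660 = - \frac{1}{5} - 660 = - \frac{3301}{5} \approx -660.2$)
$b{\left(g \right)} - j = \left(-2\right) 9 - - \frac{3301}{5} = -18 + \frac{3301}{5} = \frac{3211}{5}$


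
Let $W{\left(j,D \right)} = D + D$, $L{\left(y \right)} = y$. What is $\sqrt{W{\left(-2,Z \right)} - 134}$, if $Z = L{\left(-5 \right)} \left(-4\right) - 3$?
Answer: $10 i \approx 10.0 i$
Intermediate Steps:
$Z = 17$ ($Z = \left(-5\right) \left(-4\right) - 3 = 20 - 3 = 17$)
$W{\left(j,D \right)} = 2 D$
$\sqrt{W{\left(-2,Z \right)} - 134} = \sqrt{2 \cdot 17 - 134} = \sqrt{34 - 134} = \sqrt{-100} = 10 i$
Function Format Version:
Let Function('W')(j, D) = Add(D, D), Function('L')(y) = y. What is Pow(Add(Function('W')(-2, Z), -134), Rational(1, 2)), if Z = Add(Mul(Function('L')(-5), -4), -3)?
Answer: Mul(10, I) ≈ Mul(10.000, I)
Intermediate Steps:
Z = 17 (Z = Add(Mul(-5, -4), -3) = Add(20, -3) = 17)
Function('W')(j, D) = Mul(2, D)
Pow(Add(Function('W')(-2, Z), -134), Rational(1, 2)) = Pow(Add(Mul(2, 17), -134), Rational(1, 2)) = Pow(Add(34, -134), Rational(1, 2)) = Pow(-100, Rational(1, 2)) = Mul(10, I)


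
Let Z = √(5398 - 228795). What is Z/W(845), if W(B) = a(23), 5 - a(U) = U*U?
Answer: -17*I*√773/524 ≈ -0.902*I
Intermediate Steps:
a(U) = 5 - U² (a(U) = 5 - U*U = 5 - U²)
Z = 17*I*√773 (Z = √(-223397) = 17*I*√773 ≈ 472.65*I)
W(B) = -524 (W(B) = 5 - 1*23² = 5 - 1*529 = 5 - 529 = -524)
Z/W(845) = (17*I*√773)/(-524) = (17*I*√773)*(-1/524) = -17*I*√773/524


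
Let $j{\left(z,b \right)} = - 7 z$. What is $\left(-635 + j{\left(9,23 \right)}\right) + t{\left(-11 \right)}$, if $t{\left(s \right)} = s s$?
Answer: $-577$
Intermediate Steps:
$t{\left(s \right)} = s^{2}$
$\left(-635 + j{\left(9,23 \right)}\right) + t{\left(-11 \right)} = \left(-635 - 63\right) + \left(-11\right)^{2} = \left(-635 - 63\right) + 121 = -698 + 121 = -577$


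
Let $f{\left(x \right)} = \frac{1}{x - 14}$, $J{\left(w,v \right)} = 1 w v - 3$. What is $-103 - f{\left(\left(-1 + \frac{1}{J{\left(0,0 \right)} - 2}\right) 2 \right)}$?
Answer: $- \frac{8441}{82} \approx -102.94$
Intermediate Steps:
$J{\left(w,v \right)} = -3 + v w$ ($J{\left(w,v \right)} = w v - 3 = v w - 3 = -3 + v w$)
$f{\left(x \right)} = \frac{1}{-14 + x}$
$-103 - f{\left(\left(-1 + \frac{1}{J{\left(0,0 \right)} - 2}\right) 2 \right)} = -103 - \frac{1}{-14 + \left(-1 + \frac{1}{\left(-3 + 0 \cdot 0\right) - 2}\right) 2} = -103 - \frac{1}{-14 + \left(-1 + \frac{1}{\left(-3 + 0\right) - 2}\right) 2} = -103 - \frac{1}{-14 + \left(-1 + \frac{1}{-3 - 2}\right) 2} = -103 - \frac{1}{-14 + \left(-1 + \frac{1}{-5}\right) 2} = -103 - \frac{1}{-14 + \left(-1 - \frac{1}{5}\right) 2} = -103 - \frac{1}{-14 - \frac{12}{5}} = -103 - \frac{1}{- \frac{82}{5}} = -103 - - \frac{5}{82} = -103 + \frac{5}{82} = - \frac{8441}{82}$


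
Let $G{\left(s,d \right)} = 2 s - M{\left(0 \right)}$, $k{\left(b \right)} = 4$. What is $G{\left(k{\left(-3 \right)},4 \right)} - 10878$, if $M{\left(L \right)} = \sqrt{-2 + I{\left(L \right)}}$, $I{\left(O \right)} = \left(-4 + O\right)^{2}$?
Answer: $-10870 - \sqrt{14} \approx -10874.0$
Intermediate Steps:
$M{\left(L \right)} = \sqrt{-2 + \left(-4 + L\right)^{2}}$
$G{\left(s,d \right)} = - \sqrt{14} + 2 s$ ($G{\left(s,d \right)} = 2 s - \sqrt{-2 + \left(-4 + 0\right)^{2}} = 2 s - \sqrt{-2 + \left(-4\right)^{2}} = 2 s - \sqrt{-2 + 16} = 2 s - \sqrt{14} = - \sqrt{14} + 2 s$)
$G{\left(k{\left(-3 \right)},4 \right)} - 10878 = \left(- \sqrt{14} + 2 \cdot 4\right) - 10878 = \left(- \sqrt{14} + 8\right) - 10878 = \left(8 - \sqrt{14}\right) - 10878 = -10870 - \sqrt{14}$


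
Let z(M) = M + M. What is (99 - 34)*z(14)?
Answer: 1820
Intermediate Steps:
z(M) = 2*M
(99 - 34)*z(14) = (99 - 34)*(2*14) = 65*28 = 1820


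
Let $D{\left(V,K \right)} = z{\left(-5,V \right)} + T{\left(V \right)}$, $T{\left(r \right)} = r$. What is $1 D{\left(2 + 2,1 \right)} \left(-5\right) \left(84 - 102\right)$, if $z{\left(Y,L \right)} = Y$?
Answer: $-90$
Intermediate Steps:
$D{\left(V,K \right)} = -5 + V$
$1 D{\left(2 + 2,1 \right)} \left(-5\right) \left(84 - 102\right) = 1 \left(-5 + \left(2 + 2\right)\right) \left(-5\right) \left(84 - 102\right) = 1 \left(-5 + 4\right) \left(-5\right) \left(-18\right) = 1 \left(-1\right) \left(-5\right) \left(-18\right) = \left(-1\right) \left(-5\right) \left(-18\right) = 5 \left(-18\right) = -90$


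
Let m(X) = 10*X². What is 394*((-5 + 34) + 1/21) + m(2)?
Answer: 241180/21 ≈ 11485.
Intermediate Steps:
394*((-5 + 34) + 1/21) + m(2) = 394*((-5 + 34) + 1/21) + 10*2² = 394*(29 + 1/21) + 10*4 = 394*(610/21) + 40 = 240340/21 + 40 = 241180/21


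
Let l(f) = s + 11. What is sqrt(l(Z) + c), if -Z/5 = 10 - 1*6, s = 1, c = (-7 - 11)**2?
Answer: 4*sqrt(21) ≈ 18.330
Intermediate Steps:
c = 324 (c = (-18)**2 = 324)
Z = -20 (Z = -5*(10 - 1*6) = -5*(10 - 6) = -5*4 = -20)
l(f) = 12 (l(f) = 1 + 11 = 12)
sqrt(l(Z) + c) = sqrt(12 + 324) = sqrt(336) = 4*sqrt(21)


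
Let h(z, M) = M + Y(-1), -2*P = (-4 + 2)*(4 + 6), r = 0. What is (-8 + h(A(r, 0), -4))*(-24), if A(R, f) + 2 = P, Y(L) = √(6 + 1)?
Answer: 288 - 24*√7 ≈ 224.50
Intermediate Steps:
Y(L) = √7
P = 10 (P = -(-4 + 2)*(4 + 6)/2 = -(-1)*10 = -½*(-20) = 10)
A(R, f) = 8 (A(R, f) = -2 + 10 = 8)
h(z, M) = M + √7
(-8 + h(A(r, 0), -4))*(-24) = (-8 + (-4 + √7))*(-24) = (-12 + √7)*(-24) = 288 - 24*√7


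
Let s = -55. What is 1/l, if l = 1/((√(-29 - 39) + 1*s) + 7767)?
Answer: 7712 + 2*I*√17 ≈ 7712.0 + 8.2462*I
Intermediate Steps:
l = 1/(7712 + 2*I*√17) (l = 1/((√(-29 - 39) + 1*(-55)) + 7767) = 1/((√(-68) - 55) + 7767) = 1/((2*I*√17 - 55) + 7767) = 1/((-55 + 2*I*√17) + 7767) = 1/(7712 + 2*I*√17) ≈ 0.00012967 - 1.39e-7*I)
1/l = 1/(1928/14868753 - I*√17/29737506)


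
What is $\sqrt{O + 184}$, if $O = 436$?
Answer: $2 \sqrt{155} \approx 24.9$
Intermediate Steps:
$\sqrt{O + 184} = \sqrt{436 + 184} = \sqrt{620} = 2 \sqrt{155}$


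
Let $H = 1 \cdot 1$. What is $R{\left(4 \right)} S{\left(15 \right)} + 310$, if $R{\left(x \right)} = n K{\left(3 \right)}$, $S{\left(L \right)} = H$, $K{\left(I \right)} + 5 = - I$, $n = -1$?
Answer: $318$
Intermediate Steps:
$H = 1$
$K{\left(I \right)} = -5 - I$
$S{\left(L \right)} = 1$
$R{\left(x \right)} = 8$ ($R{\left(x \right)} = - (-5 - 3) = \left(-1\right) \left(-8\right) = 8$)
$R{\left(4 \right)} S{\left(15 \right)} + 310 = 8 \cdot 1 + 310 = 8 + 310 = 318$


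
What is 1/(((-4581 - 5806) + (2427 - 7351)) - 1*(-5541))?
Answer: -1/9770 ≈ -0.00010235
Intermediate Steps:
1/(((-4581 - 5806) + (2427 - 7351)) - 1*(-5541)) = 1/((-10387 - 4924) + 5541) = 1/(-15311 + 5541) = 1/(-9770) = -1/9770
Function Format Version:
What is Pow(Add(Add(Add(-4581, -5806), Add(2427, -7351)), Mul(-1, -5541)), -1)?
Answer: Rational(-1, 9770) ≈ -0.00010235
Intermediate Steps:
Pow(Add(Add(Add(-4581, -5806), Add(2427, -7351)), Mul(-1, -5541)), -1) = Pow(Add(Add(-10387, -4924), 5541), -1) = Pow(Add(-15311, 5541), -1) = Pow(-9770, -1) = Rational(-1, 9770)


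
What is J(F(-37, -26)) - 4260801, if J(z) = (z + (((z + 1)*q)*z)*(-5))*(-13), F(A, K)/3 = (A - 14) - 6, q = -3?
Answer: -9927228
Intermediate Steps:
F(A, K) = -60 + 3*A (F(A, K) = 3*((A - 14) - 6) = 3*((-14 + A) - 6) = 3*(-20 + A) = -60 + 3*A)
J(z) = -13*z + 65*z*(-3 - 3*z) (J(z) = (z + (((z + 1)*(-3))*z)*(-5))*(-13) = (z + (((1 + z)*(-3))*z)*(-5))*(-13) = (z + ((-3 - 3*z)*z)*(-5))*(-13) = (z + (z*(-3 - 3*z))*(-5))*(-13) = (z - 5*z*(-3 - 3*z))*(-13) = -13*z + 65*z*(-3 - 3*z))
J(F(-37, -26)) - 4260801 = -13*(-60 + 3*(-37))*(16 + 15*(-60 + 3*(-37))) - 4260801 = -13*(-60 - 111)*(16 + 15*(-60 - 111)) - 4260801 = -13*(-171)*(16 + 15*(-171)) - 4260801 = -13*(-171)*(16 - 2565) - 4260801 = -13*(-171)*(-2549) - 4260801 = -5666427 - 4260801 = -9927228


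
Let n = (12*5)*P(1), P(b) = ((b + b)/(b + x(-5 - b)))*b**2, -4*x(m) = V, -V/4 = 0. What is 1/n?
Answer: 1/120 ≈ 0.0083333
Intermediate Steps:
V = 0 (V = -4*0 = 0)
x(m) = 0 (x(m) = -1/4*0 = 0)
P(b) = 2*b**2 (P(b) = ((b + b)/(b + 0))*b**2 = ((2*b)/b)*b**2 = 2*b**2)
n = 120 (n = (12*5)*(2*1**2) = 60*(2*1) = 60*2 = 120)
1/n = 1/120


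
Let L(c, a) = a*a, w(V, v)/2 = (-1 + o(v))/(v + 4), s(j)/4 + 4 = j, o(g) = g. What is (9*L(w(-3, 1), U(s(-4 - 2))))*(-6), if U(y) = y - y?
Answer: 0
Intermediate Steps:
s(j) = -16 + 4*j
w(V, v) = 2*(-1 + v)/(4 + v) (w(V, v) = 2*((-1 + v)/(v + 4)) = 2*((-1 + v)/(4 + v)) = 2*(-1 + v)/(4 + v))
U(y) = 0
L(c, a) = a**2
(9*L(w(-3, 1), U(s(-4 - 2))))*(-6) = (9*0**2)*(-6) = (9*0)*(-6) = 0*(-6) = 0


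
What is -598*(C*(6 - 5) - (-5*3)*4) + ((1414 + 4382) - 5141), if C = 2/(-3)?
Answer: -104479/3 ≈ -34826.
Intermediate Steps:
C = -⅔ (C = 2*(-⅓) = -⅔ ≈ -0.66667)
-598*(C*(6 - 5) - (-5*3)*4) + ((1414 + 4382) - 5141) = -598*(-2*(6 - 5)/3 - (-5*3)*4) + ((1414 + 4382) - 5141) = -598*(-⅔*1 - (-15)*4) + (5796 - 5141) = -598*(-⅔ - 1*(-60)) + 655 = -598*(-⅔ + 60) + 655 = -598*178/3 + 655 = -106444/3 + 655 = -104479/3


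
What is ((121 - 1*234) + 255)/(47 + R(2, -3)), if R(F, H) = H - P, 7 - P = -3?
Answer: 71/17 ≈ 4.1765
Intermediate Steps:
P = 10 (P = 7 - 1*(-3) = 7 + 3 = 10)
R(F, H) = -10 + H (R(F, H) = H - 1*10 = H - 10 = -10 + H)
((121 - 1*234) + 255)/(47 + R(2, -3)) = ((121 - 1*234) + 255)/(47 + (-10 - 3)) = ((121 - 234) + 255)/(47 - 13) = (-113 + 255)/34 = 142*(1/34) = 71/17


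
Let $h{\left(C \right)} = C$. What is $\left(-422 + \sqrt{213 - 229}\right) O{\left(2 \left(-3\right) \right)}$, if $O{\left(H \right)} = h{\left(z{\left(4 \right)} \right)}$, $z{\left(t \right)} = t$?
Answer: $-1688 + 16 i \approx -1688.0 + 16.0 i$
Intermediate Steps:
$O{\left(H \right)} = 4$
$\left(-422 + \sqrt{213 - 229}\right) O{\left(2 \left(-3\right) \right)} = \left(-422 + \sqrt{213 - 229}\right) 4 = \left(-422 + \sqrt{-16}\right) 4 = \left(-422 + 4 i\right) 4 = -1688 + 16 i$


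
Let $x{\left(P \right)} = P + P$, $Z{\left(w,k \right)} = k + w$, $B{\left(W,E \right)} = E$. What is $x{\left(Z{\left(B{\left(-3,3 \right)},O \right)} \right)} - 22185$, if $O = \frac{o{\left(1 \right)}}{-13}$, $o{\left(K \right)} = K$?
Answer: $- \frac{288329}{13} \approx -22179.0$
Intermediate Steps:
$O = - \frac{1}{13}$ ($O = 1 \frac{1}{-13} = 1 \left(- \frac{1}{13}\right) = - \frac{1}{13} \approx -0.076923$)
$x{\left(P \right)} = 2 P$
$x{\left(Z{\left(B{\left(-3,3 \right)},O \right)} \right)} - 22185 = 2 \left(- \frac{1}{13} + 3\right) - 22185 = 2 \cdot \frac{38}{13} - 22185 = \frac{76}{13} - 22185 = - \frac{288329}{13}$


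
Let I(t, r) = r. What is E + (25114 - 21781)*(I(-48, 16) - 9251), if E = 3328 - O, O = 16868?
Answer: -30793795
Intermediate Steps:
E = -13540 (E = 3328 - 1*16868 = 3328 - 16868 = -13540)
E + (25114 - 21781)*(I(-48, 16) - 9251) = -13540 + (25114 - 21781)*(16 - 9251) = -13540 + 3333*(-9235) = -13540 - 30780255 = -30793795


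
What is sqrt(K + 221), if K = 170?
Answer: sqrt(391) ≈ 19.774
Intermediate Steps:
sqrt(K + 221) = sqrt(170 + 221) = sqrt(391)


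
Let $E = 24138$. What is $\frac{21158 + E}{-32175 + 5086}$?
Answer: $- \frac{45296}{27089} \approx -1.6721$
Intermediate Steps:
$\frac{21158 + E}{-32175 + 5086} = \frac{21158 + 24138}{-32175 + 5086} = \frac{45296}{-27089} = 45296 \left(- \frac{1}{27089}\right) = - \frac{45296}{27089}$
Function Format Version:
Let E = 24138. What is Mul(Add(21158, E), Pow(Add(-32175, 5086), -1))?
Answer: Rational(-45296, 27089) ≈ -1.6721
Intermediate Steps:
Mul(Add(21158, E), Pow(Add(-32175, 5086), -1)) = Mul(Add(21158, 24138), Pow(Add(-32175, 5086), -1)) = Mul(45296, Pow(-27089, -1)) = Mul(45296, Rational(-1, 27089)) = Rational(-45296, 27089)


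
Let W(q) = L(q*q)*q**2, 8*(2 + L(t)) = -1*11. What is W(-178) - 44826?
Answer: -303519/2 ≈ -1.5176e+5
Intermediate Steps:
L(t) = -27/8 (L(t) = -2 + (-1*11)/8 = -2 + (1/8)*(-11) = -2 - 11/8 = -27/8)
W(q) = -27*q**2/8
W(-178) - 44826 = -27/8*(-178)**2 - 44826 = -27/8*31684 - 44826 = -213867/2 - 44826 = -303519/2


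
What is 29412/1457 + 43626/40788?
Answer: 19139693/900426 ≈ 21.256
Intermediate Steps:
29412/1457 + 43626/40788 = 29412*(1/1457) + 43626*(1/40788) = 29412/1457 + 661/618 = 19139693/900426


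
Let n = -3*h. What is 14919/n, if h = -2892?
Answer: 4973/2892 ≈ 1.7196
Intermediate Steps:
n = 8676 (n = -3*(-2892) = 8676)
14919/n = 14919/8676 = 14919*(1/8676) = 4973/2892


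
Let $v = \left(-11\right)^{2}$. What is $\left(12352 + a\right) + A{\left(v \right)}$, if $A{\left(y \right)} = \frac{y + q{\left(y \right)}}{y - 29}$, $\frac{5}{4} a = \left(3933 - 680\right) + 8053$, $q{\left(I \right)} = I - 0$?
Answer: $\frac{4921869}{230} \approx 21399.0$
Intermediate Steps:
$q{\left(I \right)} = I$ ($q{\left(I \right)} = I + 0 = I$)
$v = 121$
$a = \frac{45224}{5}$ ($a = \frac{4 \left(\left(3933 - 680\right) + 8053\right)}{5} = \frac{4 \left(3253 + 8053\right)}{5} = \frac{4}{5} \cdot 11306 = \frac{45224}{5} \approx 9044.8$)
$A{\left(y \right)} = \frac{2 y}{-29 + y}$ ($A{\left(y \right)} = \frac{y + y}{y - 29} = \frac{2 y}{-29 + y}$)
$\left(12352 + a\right) + A{\left(v \right)} = \left(12352 + \frac{45224}{5}\right) + 2 \cdot 121 \frac{1}{-29 + 121} = \frac{106984}{5} + 2 \cdot 121 \cdot \frac{1}{92} = \frac{106984}{5} + \frac{121}{46} = \frac{4921869}{230}$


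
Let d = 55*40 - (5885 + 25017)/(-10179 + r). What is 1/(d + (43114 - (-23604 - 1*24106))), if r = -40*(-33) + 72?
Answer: 8787/817432790 ≈ 1.0749e-5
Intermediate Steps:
r = 1392 (r = 1320 + 72 = 1392)
d = 19362302/8787 (d = 55*40 - (5885 + 25017)/(-10179 + 1392) = 2200 - 30902/(-8787) = 2200 - 30902*(-1)/8787 = 2200 - 1*(-30902/8787) = 2200 + 30902/8787 = 19362302/8787 ≈ 2203.5)
1/(d + (43114 - (-23604 - 1*24106))) = 1/(19362302/8787 + (43114 - (-23604 - 1*24106))) = 1/(19362302/8787 + (43114 - (-23604 - 24106))) = 1/(19362302/8787 + (43114 - 1*(-47710))) = 1/(19362302/8787 + (43114 + 47710)) = 1/(19362302/8787 + 90824) = 1/(817432790/8787) = 8787/817432790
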